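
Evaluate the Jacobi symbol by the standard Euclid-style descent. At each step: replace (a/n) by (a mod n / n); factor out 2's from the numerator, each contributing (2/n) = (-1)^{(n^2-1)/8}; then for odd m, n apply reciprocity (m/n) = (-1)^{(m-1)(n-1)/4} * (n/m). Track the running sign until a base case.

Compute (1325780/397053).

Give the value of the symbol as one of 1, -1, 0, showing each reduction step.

(1325780/397053): 1325780 mod 397053 = 134621, so (1325780/397053) = (134621/397053)
flip (134621/397053) -> (397053/134621): both odd, 134621 mod 4 = 1, 397053 mod 4 = 1, so the flip contributes +1; sign now +1
(397053/134621): 397053 mod 134621 = 127811, so (397053/134621) = (127811/134621)
flip (127811/134621) -> (134621/127811): both odd, 127811 mod 4 = 3, 134621 mod 4 = 1, so the flip contributes +1; sign now +1
(134621/127811): 134621 mod 127811 = 6810, so (134621/127811) = (6810/127811)
factor out 2^1: 6810 = 2^1·3405; with 127811 mod 8 = 3, (2/127811) = -1; sign now -1; continue with (3405/127811)
flip (3405/127811) -> (127811/3405): both odd, 3405 mod 4 = 1, 127811 mod 4 = 3, so the flip contributes +1; sign now -1
(127811/3405): 127811 mod 3405 = 1826, so (127811/3405) = (1826/3405)
factor out 2^1: 1826 = 2^1·913; with 3405 mod 8 = 5, (2/3405) = -1; sign now +1; continue with (913/3405)
flip (913/3405) -> (3405/913): both odd, 913 mod 4 = 1, 3405 mod 4 = 1, so the flip contributes +1; sign now +1
(3405/913): 3405 mod 913 = 666, so (3405/913) = (666/913)
factor out 2^1: 666 = 2^1·333; with 913 mod 8 = 1, (2/913) = +1; sign now +1; continue with (333/913)
flip (333/913) -> (913/333): both odd, 333 mod 4 = 1, 913 mod 4 = 1, so the flip contributes +1; sign now +1
(913/333): 913 mod 333 = 247, so (913/333) = (247/333)
flip (247/333) -> (333/247): both odd, 247 mod 4 = 3, 333 mod 4 = 1, so the flip contributes +1; sign now +1
(333/247): 333 mod 247 = 86, so (333/247) = (86/247)
factor out 2^1: 86 = 2^1·43; with 247 mod 8 = 7, (2/247) = +1; sign now +1; continue with (43/247)
flip (43/247) -> (247/43): both odd, 43 mod 4 = 3, 247 mod 4 = 3, so the flip contributes -1; sign now -1
(247/43): 247 mod 43 = 32, so (247/43) = (32/43)
factor out 2^5: 32 = 2^5·1; with 43 mod 8 = 3, (2/43) = -1; sign now +1; continue with (1/43)
reached (1/43) = 1, so the symbol is +1

1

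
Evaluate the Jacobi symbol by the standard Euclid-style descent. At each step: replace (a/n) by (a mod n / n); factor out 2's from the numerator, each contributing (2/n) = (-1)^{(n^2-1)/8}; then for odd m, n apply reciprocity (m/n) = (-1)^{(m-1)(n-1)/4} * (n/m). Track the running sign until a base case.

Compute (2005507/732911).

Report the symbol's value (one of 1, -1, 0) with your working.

1

(2005507/732911): 2005507 mod 732911 = 539685, so (2005507/732911) = (539685/732911)
flip (539685/732911) -> (732911/539685): both odd, 539685 mod 4 = 1, 732911 mod 4 = 3, so the flip contributes +1; sign now +1
(732911/539685): 732911 mod 539685 = 193226, so (732911/539685) = (193226/539685)
factor out 2^1: 193226 = 2^1·96613; with 539685 mod 8 = 5, (2/539685) = -1; sign now -1; continue with (96613/539685)
flip (96613/539685) -> (539685/96613): both odd, 96613 mod 4 = 1, 539685 mod 4 = 1, so the flip contributes +1; sign now -1
(539685/96613): 539685 mod 96613 = 56620, so (539685/96613) = (56620/96613)
factor out 2^2: 56620 = 2^2·14155; with 96613 mod 8 = 5, (2/96613) = -1; sign now -1; continue with (14155/96613)
flip (14155/96613) -> (96613/14155): both odd, 14155 mod 4 = 3, 96613 mod 4 = 1, so the flip contributes +1; sign now -1
(96613/14155): 96613 mod 14155 = 11683, so (96613/14155) = (11683/14155)
flip (11683/14155) -> (14155/11683): both odd, 11683 mod 4 = 3, 14155 mod 4 = 3, so the flip contributes -1; sign now +1
(14155/11683): 14155 mod 11683 = 2472, so (14155/11683) = (2472/11683)
factor out 2^3: 2472 = 2^3·309; with 11683 mod 8 = 3, (2/11683) = -1; sign now -1; continue with (309/11683)
flip (309/11683) -> (11683/309): both odd, 309 mod 4 = 1, 11683 mod 4 = 3, so the flip contributes +1; sign now -1
(11683/309): 11683 mod 309 = 250, so (11683/309) = (250/309)
factor out 2^1: 250 = 2^1·125; with 309 mod 8 = 5, (2/309) = -1; sign now +1; continue with (125/309)
flip (125/309) -> (309/125): both odd, 125 mod 4 = 1, 309 mod 4 = 1, so the flip contributes +1; sign now +1
(309/125): 309 mod 125 = 59, so (309/125) = (59/125)
flip (59/125) -> (125/59): both odd, 59 mod 4 = 3, 125 mod 4 = 1, so the flip contributes +1; sign now +1
(125/59): 125 mod 59 = 7, so (125/59) = (7/59)
flip (7/59) -> (59/7): both odd, 7 mod 4 = 3, 59 mod 4 = 3, so the flip contributes -1; sign now -1
(59/7): 59 mod 7 = 3, so (59/7) = (3/7)
flip (3/7) -> (7/3): both odd, 3 mod 4 = 3, 7 mod 4 = 3, so the flip contributes -1; sign now +1
(7/3): 7 mod 3 = 1, so (7/3) = (1/3)
reached (1/3) = 1, so the symbol is +1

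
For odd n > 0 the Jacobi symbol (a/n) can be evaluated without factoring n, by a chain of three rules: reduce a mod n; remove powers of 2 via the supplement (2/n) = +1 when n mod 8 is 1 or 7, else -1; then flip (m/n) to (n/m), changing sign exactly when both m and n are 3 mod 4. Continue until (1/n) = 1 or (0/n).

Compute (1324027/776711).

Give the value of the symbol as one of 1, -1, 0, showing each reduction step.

(1324027/776711) = (547316/776711)   [reduce mod 776711]
547316 = 2^2·136829; (2/776711) = +1 since 776711 mod 8 = 7, so (547316/776711) = (+1)^2·(136829/776711); sign now +1
reciprocity: (136829/776711) = +1·(776711/136829) since 136829 mod 4 = 1, 776711 mod 4 = 3; sign now +1
(776711/136829) = (92566/136829)   [reduce mod 136829]
92566 = 2^1·46283; (2/136829) = -1 since 136829 mod 8 = 5, so (92566/136829) = (-1)^1·(46283/136829); sign now -1
reciprocity: (46283/136829) = +1·(136829/46283) since 46283 mod 4 = 3, 136829 mod 4 = 1; sign now -1
(136829/46283) = (44263/46283)   [reduce mod 46283]
reciprocity: (44263/46283) = -1·(46283/44263) since 44263 mod 4 = 3, 46283 mod 4 = 3; sign now +1
(46283/44263) = (2020/44263)   [reduce mod 44263]
2020 = 2^2·505; (2/44263) = +1 since 44263 mod 8 = 7, so (2020/44263) = (+1)^2·(505/44263); sign now +1
reciprocity: (505/44263) = +1·(44263/505) since 505 mod 4 = 1, 44263 mod 4 = 3; sign now +1
(44263/505) = (328/505)   [reduce mod 505]
328 = 2^3·41; (2/505) = +1 since 505 mod 8 = 1, so (328/505) = (+1)^3·(41/505); sign now +1
reciprocity: (41/505) = +1·(505/41) since 41 mod 4 = 1, 505 mod 4 = 1; sign now +1
(505/41) = (13/41)   [reduce mod 41]
reciprocity: (13/41) = +1·(41/13) since 13 mod 4 = 1, 41 mod 4 = 1; sign now +1
(41/13) = (2/13)   [reduce mod 13]
2 = 2^1·1; (2/13) = -1 since 13 mod 8 = 5, so (2/13) = (-1)^1·(1/13); sign now -1
(1/13) = 1; final value = sign = -1

-1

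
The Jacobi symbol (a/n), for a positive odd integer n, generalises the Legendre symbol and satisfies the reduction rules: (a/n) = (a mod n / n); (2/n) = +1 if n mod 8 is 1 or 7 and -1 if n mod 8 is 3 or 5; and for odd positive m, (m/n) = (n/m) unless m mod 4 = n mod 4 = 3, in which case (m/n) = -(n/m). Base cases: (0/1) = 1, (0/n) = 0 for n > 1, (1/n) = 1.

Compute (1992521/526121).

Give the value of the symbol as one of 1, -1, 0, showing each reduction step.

1

(1992521/526121) = (414158/526121)   [reduce mod 526121]
414158 = 2^1·207079; (2/526121) = +1 since 526121 mod 8 = 1, so (414158/526121) = (+1)^1·(207079/526121); sign now +1
reciprocity: (207079/526121) = +1·(526121/207079) since 207079 mod 4 = 3, 526121 mod 4 = 1; sign now +1
(526121/207079) = (111963/207079)   [reduce mod 207079]
reciprocity: (111963/207079) = -1·(207079/111963) since 111963 mod 4 = 3, 207079 mod 4 = 3; sign now -1
(207079/111963) = (95116/111963)   [reduce mod 111963]
95116 = 2^2·23779; (2/111963) = -1 since 111963 mod 8 = 3, so (95116/111963) = (-1)^2·(23779/111963); sign now -1
reciprocity: (23779/111963) = -1·(111963/23779) since 23779 mod 4 = 3, 111963 mod 4 = 3; sign now +1
(111963/23779) = (16847/23779)   [reduce mod 23779]
reciprocity: (16847/23779) = -1·(23779/16847) since 16847 mod 4 = 3, 23779 mod 4 = 3; sign now -1
(23779/16847) = (6932/16847)   [reduce mod 16847]
6932 = 2^2·1733; (2/16847) = +1 since 16847 mod 8 = 7, so (6932/16847) = (+1)^2·(1733/16847); sign now -1
reciprocity: (1733/16847) = +1·(16847/1733) since 1733 mod 4 = 1, 16847 mod 4 = 3; sign now -1
(16847/1733) = (1250/1733)   [reduce mod 1733]
1250 = 2^1·625; (2/1733) = -1 since 1733 mod 8 = 5, so (1250/1733) = (-1)^1·(625/1733); sign now +1
reciprocity: (625/1733) = +1·(1733/625) since 625 mod 4 = 1, 1733 mod 4 = 1; sign now +1
(1733/625) = (483/625)   [reduce mod 625]
reciprocity: (483/625) = +1·(625/483) since 483 mod 4 = 3, 625 mod 4 = 1; sign now +1
(625/483) = (142/483)   [reduce mod 483]
142 = 2^1·71; (2/483) = -1 since 483 mod 8 = 3, so (142/483) = (-1)^1·(71/483); sign now -1
reciprocity: (71/483) = -1·(483/71) since 71 mod 4 = 3, 483 mod 4 = 3; sign now +1
(483/71) = (57/71)   [reduce mod 71]
reciprocity: (57/71) = +1·(71/57) since 57 mod 4 = 1, 71 mod 4 = 3; sign now +1
(71/57) = (14/57)   [reduce mod 57]
14 = 2^1·7; (2/57) = +1 since 57 mod 8 = 1, so (14/57) = (+1)^1·(7/57); sign now +1
reciprocity: (7/57) = +1·(57/7) since 7 mod 4 = 3, 57 mod 4 = 1; sign now +1
(57/7) = (1/7)   [reduce mod 7]
(1/7) = 1; final value = sign = +1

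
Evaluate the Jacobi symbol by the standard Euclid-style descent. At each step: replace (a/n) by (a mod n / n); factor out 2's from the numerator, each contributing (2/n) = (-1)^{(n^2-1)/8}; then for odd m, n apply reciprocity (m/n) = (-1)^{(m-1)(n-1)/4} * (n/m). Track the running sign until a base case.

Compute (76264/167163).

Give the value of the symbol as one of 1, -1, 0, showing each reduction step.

factor out 2^3: 76264 = 2^3·9533; with 167163 mod 8 = 3, (2/167163) = -1; sign now -1; continue with (9533/167163)
flip (9533/167163) -> (167163/9533): both odd, 9533 mod 4 = 1, 167163 mod 4 = 3, so the flip contributes +1; sign now -1
(167163/9533): 167163 mod 9533 = 5102, so (167163/9533) = (5102/9533)
factor out 2^1: 5102 = 2^1·2551; with 9533 mod 8 = 5, (2/9533) = -1; sign now +1; continue with (2551/9533)
flip (2551/9533) -> (9533/2551): both odd, 2551 mod 4 = 3, 9533 mod 4 = 1, so the flip contributes +1; sign now +1
(9533/2551): 9533 mod 2551 = 1880, so (9533/2551) = (1880/2551)
factor out 2^3: 1880 = 2^3·235; with 2551 mod 8 = 7, (2/2551) = +1; sign now +1; continue with (235/2551)
flip (235/2551) -> (2551/235): both odd, 235 mod 4 = 3, 2551 mod 4 = 3, so the flip contributes -1; sign now -1
(2551/235): 2551 mod 235 = 201, so (2551/235) = (201/235)
flip (201/235) -> (235/201): both odd, 201 mod 4 = 1, 235 mod 4 = 3, so the flip contributes +1; sign now -1
(235/201): 235 mod 201 = 34, so (235/201) = (34/201)
factor out 2^1: 34 = 2^1·17; with 201 mod 8 = 1, (2/201) = +1; sign now -1; continue with (17/201)
flip (17/201) -> (201/17): both odd, 17 mod 4 = 1, 201 mod 4 = 1, so the flip contributes +1; sign now -1
(201/17): 201 mod 17 = 14, so (201/17) = (14/17)
factor out 2^1: 14 = 2^1·7; with 17 mod 8 = 1, (2/17) = +1; sign now -1; continue with (7/17)
flip (7/17) -> (17/7): both odd, 7 mod 4 = 3, 17 mod 4 = 1, so the flip contributes +1; sign now -1
(17/7): 17 mod 7 = 3, so (17/7) = (3/7)
flip (3/7) -> (7/3): both odd, 3 mod 4 = 3, 7 mod 4 = 3, so the flip contributes -1; sign now +1
(7/3): 7 mod 3 = 1, so (7/3) = (1/3)
reached (1/3) = 1, so the symbol is +1

1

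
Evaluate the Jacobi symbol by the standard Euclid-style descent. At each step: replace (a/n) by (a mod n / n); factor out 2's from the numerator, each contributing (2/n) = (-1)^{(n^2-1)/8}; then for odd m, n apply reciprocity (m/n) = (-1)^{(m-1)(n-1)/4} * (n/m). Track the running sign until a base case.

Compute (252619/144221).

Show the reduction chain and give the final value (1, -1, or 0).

(252619/144221): 252619 mod 144221 = 108398, so (252619/144221) = (108398/144221)
factor out 2^1: 108398 = 2^1·54199; with 144221 mod 8 = 5, (2/144221) = -1; sign now -1; continue with (54199/144221)
flip (54199/144221) -> (144221/54199): both odd, 54199 mod 4 = 3, 144221 mod 4 = 1, so the flip contributes +1; sign now -1
(144221/54199): 144221 mod 54199 = 35823, so (144221/54199) = (35823/54199)
flip (35823/54199) -> (54199/35823): both odd, 35823 mod 4 = 3, 54199 mod 4 = 3, so the flip contributes -1; sign now +1
(54199/35823): 54199 mod 35823 = 18376, so (54199/35823) = (18376/35823)
factor out 2^3: 18376 = 2^3·2297; with 35823 mod 8 = 7, (2/35823) = +1; sign now +1; continue with (2297/35823)
flip (2297/35823) -> (35823/2297): both odd, 2297 mod 4 = 1, 35823 mod 4 = 3, so the flip contributes +1; sign now +1
(35823/2297): 35823 mod 2297 = 1368, so (35823/2297) = (1368/2297)
factor out 2^3: 1368 = 2^3·171; with 2297 mod 8 = 1, (2/2297) = +1; sign now +1; continue with (171/2297)
flip (171/2297) -> (2297/171): both odd, 171 mod 4 = 3, 2297 mod 4 = 1, so the flip contributes +1; sign now +1
(2297/171): 2297 mod 171 = 74, so (2297/171) = (74/171)
factor out 2^1: 74 = 2^1·37; with 171 mod 8 = 3, (2/171) = -1; sign now -1; continue with (37/171)
flip (37/171) -> (171/37): both odd, 37 mod 4 = 1, 171 mod 4 = 3, so the flip contributes +1; sign now -1
(171/37): 171 mod 37 = 23, so (171/37) = (23/37)
flip (23/37) -> (37/23): both odd, 23 mod 4 = 3, 37 mod 4 = 1, so the flip contributes +1; sign now -1
(37/23): 37 mod 23 = 14, so (37/23) = (14/23)
factor out 2^1: 14 = 2^1·7; with 23 mod 8 = 7, (2/23) = +1; sign now -1; continue with (7/23)
flip (7/23) -> (23/7): both odd, 7 mod 4 = 3, 23 mod 4 = 3, so the flip contributes -1; sign now +1
(23/7): 23 mod 7 = 2, so (23/7) = (2/7)
factor out 2^1: 2 = 2^1·1; with 7 mod 8 = 7, (2/7) = +1; sign now +1; continue with (1/7)
reached (1/7) = 1, so the symbol is +1

1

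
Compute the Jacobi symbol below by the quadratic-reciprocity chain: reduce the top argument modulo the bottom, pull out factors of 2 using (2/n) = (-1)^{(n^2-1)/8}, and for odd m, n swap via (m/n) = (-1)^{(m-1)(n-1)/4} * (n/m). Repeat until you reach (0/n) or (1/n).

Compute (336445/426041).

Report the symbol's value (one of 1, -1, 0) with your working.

1

flip (336445/426041) -> (426041/336445): both odd, 336445 mod 4 = 1, 426041 mod 4 = 1, so the flip contributes +1; sign now +1
(426041/336445): 426041 mod 336445 = 89596, so (426041/336445) = (89596/336445)
factor out 2^2: 89596 = 2^2·22399; with 336445 mod 8 = 5, (2/336445) = -1; sign now +1; continue with (22399/336445)
flip (22399/336445) -> (336445/22399): both odd, 22399 mod 4 = 3, 336445 mod 4 = 1, so the flip contributes +1; sign now +1
(336445/22399): 336445 mod 22399 = 460, so (336445/22399) = (460/22399)
factor out 2^2: 460 = 2^2·115; with 22399 mod 8 = 7, (2/22399) = +1; sign now +1; continue with (115/22399)
flip (115/22399) -> (22399/115): both odd, 115 mod 4 = 3, 22399 mod 4 = 3, so the flip contributes -1; sign now -1
(22399/115): 22399 mod 115 = 89, so (22399/115) = (89/115)
flip (89/115) -> (115/89): both odd, 89 mod 4 = 1, 115 mod 4 = 3, so the flip contributes +1; sign now -1
(115/89): 115 mod 89 = 26, so (115/89) = (26/89)
factor out 2^1: 26 = 2^1·13; with 89 mod 8 = 1, (2/89) = +1; sign now -1; continue with (13/89)
flip (13/89) -> (89/13): both odd, 13 mod 4 = 1, 89 mod 4 = 1, so the flip contributes +1; sign now -1
(89/13): 89 mod 13 = 11, so (89/13) = (11/13)
flip (11/13) -> (13/11): both odd, 11 mod 4 = 3, 13 mod 4 = 1, so the flip contributes +1; sign now -1
(13/11): 13 mod 11 = 2, so (13/11) = (2/11)
factor out 2^1: 2 = 2^1·1; with 11 mod 8 = 3, (2/11) = -1; sign now +1; continue with (1/11)
reached (1/11) = 1, so the symbol is +1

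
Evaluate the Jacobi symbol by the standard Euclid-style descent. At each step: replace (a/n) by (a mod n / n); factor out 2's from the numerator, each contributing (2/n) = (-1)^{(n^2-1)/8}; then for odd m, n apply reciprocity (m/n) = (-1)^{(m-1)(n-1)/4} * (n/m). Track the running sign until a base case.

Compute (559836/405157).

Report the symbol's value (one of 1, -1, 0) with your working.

1

(559836/405157): 559836 mod 405157 = 154679, so (559836/405157) = (154679/405157)
flip (154679/405157) -> (405157/154679): both odd, 154679 mod 4 = 3, 405157 mod 4 = 1, so the flip contributes +1; sign now +1
(405157/154679): 405157 mod 154679 = 95799, so (405157/154679) = (95799/154679)
flip (95799/154679) -> (154679/95799): both odd, 95799 mod 4 = 3, 154679 mod 4 = 3, so the flip contributes -1; sign now -1
(154679/95799): 154679 mod 95799 = 58880, so (154679/95799) = (58880/95799)
factor out 2^9: 58880 = 2^9·115; with 95799 mod 8 = 7, (2/95799) = +1; sign now -1; continue with (115/95799)
flip (115/95799) -> (95799/115): both odd, 115 mod 4 = 3, 95799 mod 4 = 3, so the flip contributes -1; sign now +1
(95799/115): 95799 mod 115 = 4, so (95799/115) = (4/115)
factor out 2^2: 4 = 2^2·1; with 115 mod 8 = 3, (2/115) = -1; sign now +1; continue with (1/115)
reached (1/115) = 1, so the symbol is +1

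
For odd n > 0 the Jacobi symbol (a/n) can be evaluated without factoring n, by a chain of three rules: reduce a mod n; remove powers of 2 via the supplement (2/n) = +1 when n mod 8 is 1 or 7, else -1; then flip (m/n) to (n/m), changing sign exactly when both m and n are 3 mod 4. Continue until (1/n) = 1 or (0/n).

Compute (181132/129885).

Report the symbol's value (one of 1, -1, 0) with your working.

(181132/129885): 181132 mod 129885 = 51247, so (181132/129885) = (51247/129885)
flip (51247/129885) -> (129885/51247): both odd, 51247 mod 4 = 3, 129885 mod 4 = 1, so the flip contributes +1; sign now +1
(129885/51247): 129885 mod 51247 = 27391, so (129885/51247) = (27391/51247)
flip (27391/51247) -> (51247/27391): both odd, 27391 mod 4 = 3, 51247 mod 4 = 3, so the flip contributes -1; sign now -1
(51247/27391): 51247 mod 27391 = 23856, so (51247/27391) = (23856/27391)
factor out 2^4: 23856 = 2^4·1491; with 27391 mod 8 = 7, (2/27391) = +1; sign now -1; continue with (1491/27391)
flip (1491/27391) -> (27391/1491): both odd, 1491 mod 4 = 3, 27391 mod 4 = 3, so the flip contributes -1; sign now +1
(27391/1491): 27391 mod 1491 = 553, so (27391/1491) = (553/1491)
flip (553/1491) -> (1491/553): both odd, 553 mod 4 = 1, 1491 mod 4 = 3, so the flip contributes +1; sign now +1
(1491/553): 1491 mod 553 = 385, so (1491/553) = (385/553)
flip (385/553) -> (553/385): both odd, 385 mod 4 = 1, 553 mod 4 = 1, so the flip contributes +1; sign now +1
(553/385): 553 mod 385 = 168, so (553/385) = (168/385)
factor out 2^3: 168 = 2^3·21; with 385 mod 8 = 1, (2/385) = +1; sign now +1; continue with (21/385)
flip (21/385) -> (385/21): both odd, 21 mod 4 = 1, 385 mod 4 = 1, so the flip contributes +1; sign now +1
(385/21): 385 mod 21 = 7, so (385/21) = (7/21)
flip (7/21) -> (21/7): both odd, 7 mod 4 = 3, 21 mod 4 = 1, so the flip contributes +1; sign now +1
(21/7): 21 mod 7 = 0, so (21/7) = (0/7)
reached (0/7); gcd(a, n) > 1, so (0/7) = 0 and the symbol is 0

0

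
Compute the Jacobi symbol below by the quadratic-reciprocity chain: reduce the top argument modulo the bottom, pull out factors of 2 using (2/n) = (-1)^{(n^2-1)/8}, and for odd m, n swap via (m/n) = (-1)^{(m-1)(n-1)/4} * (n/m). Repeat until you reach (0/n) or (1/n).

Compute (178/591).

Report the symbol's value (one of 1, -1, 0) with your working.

178 = 2^1·89; (2/591) = +1 since 591 mod 8 = 7, so (178/591) = (+1)^1·(89/591); sign now +1
reciprocity: (89/591) = +1·(591/89) since 89 mod 4 = 1, 591 mod 4 = 3; sign now +1
(591/89) = (57/89)   [reduce mod 89]
reciprocity: (57/89) = +1·(89/57) since 57 mod 4 = 1, 89 mod 4 = 1; sign now +1
(89/57) = (32/57)   [reduce mod 57]
32 = 2^5·1; (2/57) = +1 since 57 mod 8 = 1, so (32/57) = (+1)^5·(1/57); sign now +1
(1/57) = 1; final value = sign = +1

1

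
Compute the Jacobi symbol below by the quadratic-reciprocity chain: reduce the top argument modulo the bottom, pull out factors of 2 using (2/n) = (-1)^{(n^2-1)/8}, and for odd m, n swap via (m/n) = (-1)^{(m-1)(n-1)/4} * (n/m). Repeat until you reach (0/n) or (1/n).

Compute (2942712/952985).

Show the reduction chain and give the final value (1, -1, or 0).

(2942712/952985) = (83757/952985)   [reduce mod 952985]
reciprocity: (83757/952985) = +1·(952985/83757) since 83757 mod 4 = 1, 952985 mod 4 = 1; sign now +1
(952985/83757) = (31658/83757)   [reduce mod 83757]
31658 = 2^1·15829; (2/83757) = -1 since 83757 mod 8 = 5, so (31658/83757) = (-1)^1·(15829/83757); sign now -1
reciprocity: (15829/83757) = +1·(83757/15829) since 15829 mod 4 = 1, 83757 mod 4 = 1; sign now -1
(83757/15829) = (4612/15829)   [reduce mod 15829]
4612 = 2^2·1153; (2/15829) = -1 since 15829 mod 8 = 5, so (4612/15829) = (-1)^2·(1153/15829); sign now -1
reciprocity: (1153/15829) = +1·(15829/1153) since 1153 mod 4 = 1, 15829 mod 4 = 1; sign now -1
(15829/1153) = (840/1153)   [reduce mod 1153]
840 = 2^3·105; (2/1153) = +1 since 1153 mod 8 = 1, so (840/1153) = (+1)^3·(105/1153); sign now -1
reciprocity: (105/1153) = +1·(1153/105) since 105 mod 4 = 1, 1153 mod 4 = 1; sign now -1
(1153/105) = (103/105)   [reduce mod 105]
reciprocity: (103/105) = +1·(105/103) since 103 mod 4 = 3, 105 mod 4 = 1; sign now -1
(105/103) = (2/103)   [reduce mod 103]
2 = 2^1·1; (2/103) = +1 since 103 mod 8 = 7, so (2/103) = (+1)^1·(1/103); sign now -1
(1/103) = 1; final value = sign = -1

-1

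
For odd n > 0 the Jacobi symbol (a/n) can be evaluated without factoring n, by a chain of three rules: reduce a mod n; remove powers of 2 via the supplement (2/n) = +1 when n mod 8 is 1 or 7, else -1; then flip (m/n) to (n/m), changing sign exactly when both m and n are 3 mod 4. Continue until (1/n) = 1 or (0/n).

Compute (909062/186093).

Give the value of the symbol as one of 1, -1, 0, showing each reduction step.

(909062/186093) = (164690/186093)   [reduce mod 186093]
164690 = 2^1·82345; (2/186093) = -1 since 186093 mod 8 = 5, so (164690/186093) = (-1)^1·(82345/186093); sign now -1
reciprocity: (82345/186093) = +1·(186093/82345) since 82345 mod 4 = 1, 186093 mod 4 = 1; sign now -1
(186093/82345) = (21403/82345)   [reduce mod 82345]
reciprocity: (21403/82345) = +1·(82345/21403) since 21403 mod 4 = 3, 82345 mod 4 = 1; sign now -1
(82345/21403) = (18136/21403)   [reduce mod 21403]
18136 = 2^3·2267; (2/21403) = -1 since 21403 mod 8 = 3, so (18136/21403) = (-1)^3·(2267/21403); sign now +1
reciprocity: (2267/21403) = -1·(21403/2267) since 2267 mod 4 = 3, 21403 mod 4 = 3; sign now -1
(21403/2267) = (1000/2267)   [reduce mod 2267]
1000 = 2^3·125; (2/2267) = -1 since 2267 mod 8 = 3, so (1000/2267) = (-1)^3·(125/2267); sign now +1
reciprocity: (125/2267) = +1·(2267/125) since 125 mod 4 = 1, 2267 mod 4 = 3; sign now +1
(2267/125) = (17/125)   [reduce mod 125]
reciprocity: (17/125) = +1·(125/17) since 17 mod 4 = 1, 125 mod 4 = 1; sign now +1
(125/17) = (6/17)   [reduce mod 17]
6 = 2^1·3; (2/17) = +1 since 17 mod 8 = 1, so (6/17) = (+1)^1·(3/17); sign now +1
reciprocity: (3/17) = +1·(17/3) since 3 mod 4 = 3, 17 mod 4 = 1; sign now +1
(17/3) = (2/3)   [reduce mod 3]
2 = 2^1·1; (2/3) = -1 since 3 mod 8 = 3, so (2/3) = (-1)^1·(1/3); sign now -1
(1/3) = 1; final value = sign = -1

-1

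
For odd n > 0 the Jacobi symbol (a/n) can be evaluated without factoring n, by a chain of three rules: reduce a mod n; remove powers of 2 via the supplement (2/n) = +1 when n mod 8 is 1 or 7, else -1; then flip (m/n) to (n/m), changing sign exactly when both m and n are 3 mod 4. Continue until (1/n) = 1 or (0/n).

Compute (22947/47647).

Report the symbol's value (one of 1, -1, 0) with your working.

1

flip (22947/47647) -> (47647/22947): both odd, 22947 mod 4 = 3, 47647 mod 4 = 3, so the flip contributes -1; sign now -1
(47647/22947): 47647 mod 22947 = 1753, so (47647/22947) = (1753/22947)
flip (1753/22947) -> (22947/1753): both odd, 1753 mod 4 = 1, 22947 mod 4 = 3, so the flip contributes +1; sign now -1
(22947/1753): 22947 mod 1753 = 158, so (22947/1753) = (158/1753)
factor out 2^1: 158 = 2^1·79; with 1753 mod 8 = 1, (2/1753) = +1; sign now -1; continue with (79/1753)
flip (79/1753) -> (1753/79): both odd, 79 mod 4 = 3, 1753 mod 4 = 1, so the flip contributes +1; sign now -1
(1753/79): 1753 mod 79 = 15, so (1753/79) = (15/79)
flip (15/79) -> (79/15): both odd, 15 mod 4 = 3, 79 mod 4 = 3, so the flip contributes -1; sign now +1
(79/15): 79 mod 15 = 4, so (79/15) = (4/15)
factor out 2^2: 4 = 2^2·1; with 15 mod 8 = 7, (2/15) = +1; sign now +1; continue with (1/15)
reached (1/15) = 1, so the symbol is +1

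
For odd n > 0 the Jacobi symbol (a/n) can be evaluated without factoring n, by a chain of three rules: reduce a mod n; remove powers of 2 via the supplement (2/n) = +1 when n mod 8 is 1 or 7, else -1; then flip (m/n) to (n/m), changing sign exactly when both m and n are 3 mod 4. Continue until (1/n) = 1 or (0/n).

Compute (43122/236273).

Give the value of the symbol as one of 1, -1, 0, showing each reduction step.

1

43122 = 2^1·21561; (2/236273) = +1 since 236273 mod 8 = 1, so (43122/236273) = (+1)^1·(21561/236273); sign now +1
reciprocity: (21561/236273) = +1·(236273/21561) since 21561 mod 4 = 1, 236273 mod 4 = 1; sign now +1
(236273/21561) = (20663/21561)   [reduce mod 21561]
reciprocity: (20663/21561) = +1·(21561/20663) since 20663 mod 4 = 3, 21561 mod 4 = 1; sign now +1
(21561/20663) = (898/20663)   [reduce mod 20663]
898 = 2^1·449; (2/20663) = +1 since 20663 mod 8 = 7, so (898/20663) = (+1)^1·(449/20663); sign now +1
reciprocity: (449/20663) = +1·(20663/449) since 449 mod 4 = 1, 20663 mod 4 = 3; sign now +1
(20663/449) = (9/449)   [reduce mod 449]
reciprocity: (9/449) = +1·(449/9) since 9 mod 4 = 1, 449 mod 4 = 1; sign now +1
(449/9) = (8/9)   [reduce mod 9]
8 = 2^3·1; (2/9) = +1 since 9 mod 8 = 1, so (8/9) = (+1)^3·(1/9); sign now +1
(1/9) = 1; final value = sign = +1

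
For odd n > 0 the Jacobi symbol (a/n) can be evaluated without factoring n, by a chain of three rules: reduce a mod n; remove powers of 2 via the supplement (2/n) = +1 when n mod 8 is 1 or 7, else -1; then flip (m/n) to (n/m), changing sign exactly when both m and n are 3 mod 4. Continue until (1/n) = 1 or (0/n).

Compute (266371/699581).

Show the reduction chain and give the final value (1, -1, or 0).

-1

reciprocity: (266371/699581) = +1·(699581/266371) since 266371 mod 4 = 3, 699581 mod 4 = 1; sign now +1
(699581/266371) = (166839/266371)   [reduce mod 266371]
reciprocity: (166839/266371) = -1·(266371/166839) since 166839 mod 4 = 3, 266371 mod 4 = 3; sign now -1
(266371/166839) = (99532/166839)   [reduce mod 166839]
99532 = 2^2·24883; (2/166839) = +1 since 166839 mod 8 = 7, so (99532/166839) = (+1)^2·(24883/166839); sign now -1
reciprocity: (24883/166839) = -1·(166839/24883) since 24883 mod 4 = 3, 166839 mod 4 = 3; sign now +1
(166839/24883) = (17541/24883)   [reduce mod 24883]
reciprocity: (17541/24883) = +1·(24883/17541) since 17541 mod 4 = 1, 24883 mod 4 = 3; sign now +1
(24883/17541) = (7342/17541)   [reduce mod 17541]
7342 = 2^1·3671; (2/17541) = -1 since 17541 mod 8 = 5, so (7342/17541) = (-1)^1·(3671/17541); sign now -1
reciprocity: (3671/17541) = +1·(17541/3671) since 3671 mod 4 = 3, 17541 mod 4 = 1; sign now -1
(17541/3671) = (2857/3671)   [reduce mod 3671]
reciprocity: (2857/3671) = +1·(3671/2857) since 2857 mod 4 = 1, 3671 mod 4 = 3; sign now -1
(3671/2857) = (814/2857)   [reduce mod 2857]
814 = 2^1·407; (2/2857) = +1 since 2857 mod 8 = 1, so (814/2857) = (+1)^1·(407/2857); sign now -1
reciprocity: (407/2857) = +1·(2857/407) since 407 mod 4 = 3, 2857 mod 4 = 1; sign now -1
(2857/407) = (8/407)   [reduce mod 407]
8 = 2^3·1; (2/407) = +1 since 407 mod 8 = 7, so (8/407) = (+1)^3·(1/407); sign now -1
(1/407) = 1; final value = sign = -1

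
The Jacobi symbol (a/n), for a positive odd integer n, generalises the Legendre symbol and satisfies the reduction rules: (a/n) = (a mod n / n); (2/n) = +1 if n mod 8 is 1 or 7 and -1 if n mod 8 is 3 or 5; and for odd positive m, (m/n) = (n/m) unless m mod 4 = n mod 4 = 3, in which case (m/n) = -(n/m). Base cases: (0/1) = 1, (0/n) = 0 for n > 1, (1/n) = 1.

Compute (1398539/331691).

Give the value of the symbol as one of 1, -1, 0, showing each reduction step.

-1

(1398539/331691): 1398539 mod 331691 = 71775, so (1398539/331691) = (71775/331691)
flip (71775/331691) -> (331691/71775): both odd, 71775 mod 4 = 3, 331691 mod 4 = 3, so the flip contributes -1; sign now -1
(331691/71775): 331691 mod 71775 = 44591, so (331691/71775) = (44591/71775)
flip (44591/71775) -> (71775/44591): both odd, 44591 mod 4 = 3, 71775 mod 4 = 3, so the flip contributes -1; sign now +1
(71775/44591): 71775 mod 44591 = 27184, so (71775/44591) = (27184/44591)
factor out 2^4: 27184 = 2^4·1699; with 44591 mod 8 = 7, (2/44591) = +1; sign now +1; continue with (1699/44591)
flip (1699/44591) -> (44591/1699): both odd, 1699 mod 4 = 3, 44591 mod 4 = 3, so the flip contributes -1; sign now -1
(44591/1699): 44591 mod 1699 = 417, so (44591/1699) = (417/1699)
flip (417/1699) -> (1699/417): both odd, 417 mod 4 = 1, 1699 mod 4 = 3, so the flip contributes +1; sign now -1
(1699/417): 1699 mod 417 = 31, so (1699/417) = (31/417)
flip (31/417) -> (417/31): both odd, 31 mod 4 = 3, 417 mod 4 = 1, so the flip contributes +1; sign now -1
(417/31): 417 mod 31 = 14, so (417/31) = (14/31)
factor out 2^1: 14 = 2^1·7; with 31 mod 8 = 7, (2/31) = +1; sign now -1; continue with (7/31)
flip (7/31) -> (31/7): both odd, 7 mod 4 = 3, 31 mod 4 = 3, so the flip contributes -1; sign now +1
(31/7): 31 mod 7 = 3, so (31/7) = (3/7)
flip (3/7) -> (7/3): both odd, 3 mod 4 = 3, 7 mod 4 = 3, so the flip contributes -1; sign now -1
(7/3): 7 mod 3 = 1, so (7/3) = (1/3)
reached (1/3) = 1, so the symbol is -1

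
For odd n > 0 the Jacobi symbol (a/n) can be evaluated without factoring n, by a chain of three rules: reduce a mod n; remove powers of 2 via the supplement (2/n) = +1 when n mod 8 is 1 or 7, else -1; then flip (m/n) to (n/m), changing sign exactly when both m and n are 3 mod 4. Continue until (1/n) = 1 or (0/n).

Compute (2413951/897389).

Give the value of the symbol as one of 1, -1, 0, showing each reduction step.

1

(2413951/897389): 2413951 mod 897389 = 619173, so (2413951/897389) = (619173/897389)
flip (619173/897389) -> (897389/619173): both odd, 619173 mod 4 = 1, 897389 mod 4 = 1, so the flip contributes +1; sign now +1
(897389/619173): 897389 mod 619173 = 278216, so (897389/619173) = (278216/619173)
factor out 2^3: 278216 = 2^3·34777; with 619173 mod 8 = 5, (2/619173) = -1; sign now -1; continue with (34777/619173)
flip (34777/619173) -> (619173/34777): both odd, 34777 mod 4 = 1, 619173 mod 4 = 1, so the flip contributes +1; sign now -1
(619173/34777): 619173 mod 34777 = 27964, so (619173/34777) = (27964/34777)
factor out 2^2: 27964 = 2^2·6991; with 34777 mod 8 = 1, (2/34777) = +1; sign now -1; continue with (6991/34777)
flip (6991/34777) -> (34777/6991): both odd, 6991 mod 4 = 3, 34777 mod 4 = 1, so the flip contributes +1; sign now -1
(34777/6991): 34777 mod 6991 = 6813, so (34777/6991) = (6813/6991)
flip (6813/6991) -> (6991/6813): both odd, 6813 mod 4 = 1, 6991 mod 4 = 3, so the flip contributes +1; sign now -1
(6991/6813): 6991 mod 6813 = 178, so (6991/6813) = (178/6813)
factor out 2^1: 178 = 2^1·89; with 6813 mod 8 = 5, (2/6813) = -1; sign now +1; continue with (89/6813)
flip (89/6813) -> (6813/89): both odd, 89 mod 4 = 1, 6813 mod 4 = 1, so the flip contributes +1; sign now +1
(6813/89): 6813 mod 89 = 49, so (6813/89) = (49/89)
flip (49/89) -> (89/49): both odd, 49 mod 4 = 1, 89 mod 4 = 1, so the flip contributes +1; sign now +1
(89/49): 89 mod 49 = 40, so (89/49) = (40/49)
factor out 2^3: 40 = 2^3·5; with 49 mod 8 = 1, (2/49) = +1; sign now +1; continue with (5/49)
flip (5/49) -> (49/5): both odd, 5 mod 4 = 1, 49 mod 4 = 1, so the flip contributes +1; sign now +1
(49/5): 49 mod 5 = 4, so (49/5) = (4/5)
factor out 2^2: 4 = 2^2·1; with 5 mod 8 = 5, (2/5) = -1; sign now +1; continue with (1/5)
reached (1/5) = 1, so the symbol is +1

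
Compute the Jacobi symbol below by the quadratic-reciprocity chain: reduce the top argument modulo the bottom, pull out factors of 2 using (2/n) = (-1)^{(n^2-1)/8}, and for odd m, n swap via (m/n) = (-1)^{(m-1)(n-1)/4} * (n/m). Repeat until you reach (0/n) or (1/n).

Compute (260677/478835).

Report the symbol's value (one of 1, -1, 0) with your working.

1

reciprocity: (260677/478835) = +1·(478835/260677) since 260677 mod 4 = 1, 478835 mod 4 = 3; sign now +1
(478835/260677) = (218158/260677)   [reduce mod 260677]
218158 = 2^1·109079; (2/260677) = -1 since 260677 mod 8 = 5, so (218158/260677) = (-1)^1·(109079/260677); sign now -1
reciprocity: (109079/260677) = +1·(260677/109079) since 109079 mod 4 = 3, 260677 mod 4 = 1; sign now -1
(260677/109079) = (42519/109079)   [reduce mod 109079]
reciprocity: (42519/109079) = -1·(109079/42519) since 42519 mod 4 = 3, 109079 mod 4 = 3; sign now +1
(109079/42519) = (24041/42519)   [reduce mod 42519]
reciprocity: (24041/42519) = +1·(42519/24041) since 24041 mod 4 = 1, 42519 mod 4 = 3; sign now +1
(42519/24041) = (18478/24041)   [reduce mod 24041]
18478 = 2^1·9239; (2/24041) = +1 since 24041 mod 8 = 1, so (18478/24041) = (+1)^1·(9239/24041); sign now +1
reciprocity: (9239/24041) = +1·(24041/9239) since 9239 mod 4 = 3, 24041 mod 4 = 1; sign now +1
(24041/9239) = (5563/9239)   [reduce mod 9239]
reciprocity: (5563/9239) = -1·(9239/5563) since 5563 mod 4 = 3, 9239 mod 4 = 3; sign now -1
(9239/5563) = (3676/5563)   [reduce mod 5563]
3676 = 2^2·919; (2/5563) = -1 since 5563 mod 8 = 3, so (3676/5563) = (-1)^2·(919/5563); sign now -1
reciprocity: (919/5563) = -1·(5563/919) since 919 mod 4 = 3, 5563 mod 4 = 3; sign now +1
(5563/919) = (49/919)   [reduce mod 919]
reciprocity: (49/919) = +1·(919/49) since 49 mod 4 = 1, 919 mod 4 = 3; sign now +1
(919/49) = (37/49)   [reduce mod 49]
reciprocity: (37/49) = +1·(49/37) since 37 mod 4 = 1, 49 mod 4 = 1; sign now +1
(49/37) = (12/37)   [reduce mod 37]
12 = 2^2·3; (2/37) = -1 since 37 mod 8 = 5, so (12/37) = (-1)^2·(3/37); sign now +1
reciprocity: (3/37) = +1·(37/3) since 3 mod 4 = 3, 37 mod 4 = 1; sign now +1
(37/3) = (1/3)   [reduce mod 3]
(1/3) = 1; final value = sign = +1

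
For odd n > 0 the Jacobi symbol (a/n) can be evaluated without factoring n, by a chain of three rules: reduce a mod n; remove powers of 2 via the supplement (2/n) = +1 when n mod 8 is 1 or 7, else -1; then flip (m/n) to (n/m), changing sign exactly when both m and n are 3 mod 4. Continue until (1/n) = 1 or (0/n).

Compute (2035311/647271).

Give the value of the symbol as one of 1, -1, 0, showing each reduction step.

0

(2035311/647271) = (93498/647271)   [reduce mod 647271]
93498 = 2^1·46749; (2/647271) = +1 since 647271 mod 8 = 7, so (93498/647271) = (+1)^1·(46749/647271); sign now +1
reciprocity: (46749/647271) = +1·(647271/46749) since 46749 mod 4 = 1, 647271 mod 4 = 3; sign now +1
(647271/46749) = (39534/46749)   [reduce mod 46749]
39534 = 2^1·19767; (2/46749) = -1 since 46749 mod 8 = 5, so (39534/46749) = (-1)^1·(19767/46749); sign now -1
reciprocity: (19767/46749) = +1·(46749/19767) since 19767 mod 4 = 3, 46749 mod 4 = 1; sign now -1
(46749/19767) = (7215/19767)   [reduce mod 19767]
reciprocity: (7215/19767) = -1·(19767/7215) since 7215 mod 4 = 3, 19767 mod 4 = 3; sign now +1
(19767/7215) = (5337/7215)   [reduce mod 7215]
reciprocity: (5337/7215) = +1·(7215/5337) since 5337 mod 4 = 1, 7215 mod 4 = 3; sign now +1
(7215/5337) = (1878/5337)   [reduce mod 5337]
1878 = 2^1·939; (2/5337) = +1 since 5337 mod 8 = 1, so (1878/5337) = (+1)^1·(939/5337); sign now +1
reciprocity: (939/5337) = +1·(5337/939) since 939 mod 4 = 3, 5337 mod 4 = 1; sign now +1
(5337/939) = (642/939)   [reduce mod 939]
642 = 2^1·321; (2/939) = -1 since 939 mod 8 = 3, so (642/939) = (-1)^1·(321/939); sign now -1
reciprocity: (321/939) = +1·(939/321) since 321 mod 4 = 1, 939 mod 4 = 3; sign now -1
(939/321) = (297/321)   [reduce mod 321]
reciprocity: (297/321) = +1·(321/297) since 297 mod 4 = 1, 321 mod 4 = 1; sign now -1
(321/297) = (24/297)   [reduce mod 297]
24 = 2^3·3; (2/297) = +1 since 297 mod 8 = 1, so (24/297) = (+1)^3·(3/297); sign now -1
reciprocity: (3/297) = +1·(297/3) since 3 mod 4 = 3, 297 mod 4 = 1; sign now -1
(297/3) = (0/3)   [reduce mod 3]
(0/3) = 0   [gcd(a, n) > 1]; final value = 0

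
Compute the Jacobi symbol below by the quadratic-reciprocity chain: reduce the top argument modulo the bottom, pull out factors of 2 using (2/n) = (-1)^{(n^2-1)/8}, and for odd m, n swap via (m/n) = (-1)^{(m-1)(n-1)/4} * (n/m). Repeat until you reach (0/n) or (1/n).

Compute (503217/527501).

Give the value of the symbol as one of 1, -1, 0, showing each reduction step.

flip (503217/527501) -> (527501/503217): both odd, 503217 mod 4 = 1, 527501 mod 4 = 1, so the flip contributes +1; sign now +1
(527501/503217): 527501 mod 503217 = 24284, so (527501/503217) = (24284/503217)
factor out 2^2: 24284 = 2^2·6071; with 503217 mod 8 = 1, (2/503217) = +1; sign now +1; continue with (6071/503217)
flip (6071/503217) -> (503217/6071): both odd, 6071 mod 4 = 3, 503217 mod 4 = 1, so the flip contributes +1; sign now +1
(503217/6071): 503217 mod 6071 = 5395, so (503217/6071) = (5395/6071)
flip (5395/6071) -> (6071/5395): both odd, 5395 mod 4 = 3, 6071 mod 4 = 3, so the flip contributes -1; sign now -1
(6071/5395): 6071 mod 5395 = 676, so (6071/5395) = (676/5395)
factor out 2^2: 676 = 2^2·169; with 5395 mod 8 = 3, (2/5395) = -1; sign now -1; continue with (169/5395)
flip (169/5395) -> (5395/169): both odd, 169 mod 4 = 1, 5395 mod 4 = 3, so the flip contributes +1; sign now -1
(5395/169): 5395 mod 169 = 156, so (5395/169) = (156/169)
factor out 2^2: 156 = 2^2·39; with 169 mod 8 = 1, (2/169) = +1; sign now -1; continue with (39/169)
flip (39/169) -> (169/39): both odd, 39 mod 4 = 3, 169 mod 4 = 1, so the flip contributes +1; sign now -1
(169/39): 169 mod 39 = 13, so (169/39) = (13/39)
flip (13/39) -> (39/13): both odd, 13 mod 4 = 1, 39 mod 4 = 3, so the flip contributes +1; sign now -1
(39/13): 39 mod 13 = 0, so (39/13) = (0/13)
reached (0/13); gcd(a, n) > 1, so (0/13) = 0 and the symbol is 0

0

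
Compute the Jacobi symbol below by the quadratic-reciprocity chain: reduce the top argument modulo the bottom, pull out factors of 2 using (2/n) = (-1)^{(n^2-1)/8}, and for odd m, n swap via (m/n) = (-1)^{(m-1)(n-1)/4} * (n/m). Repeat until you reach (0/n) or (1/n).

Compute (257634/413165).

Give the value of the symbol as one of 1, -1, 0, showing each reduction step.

factor out 2^1: 257634 = 2^1·128817; with 413165 mod 8 = 5, (2/413165) = -1; sign now -1; continue with (128817/413165)
flip (128817/413165) -> (413165/128817): both odd, 128817 mod 4 = 1, 413165 mod 4 = 1, so the flip contributes +1; sign now -1
(413165/128817): 413165 mod 128817 = 26714, so (413165/128817) = (26714/128817)
factor out 2^1: 26714 = 2^1·13357; with 128817 mod 8 = 1, (2/128817) = +1; sign now -1; continue with (13357/128817)
flip (13357/128817) -> (128817/13357): both odd, 13357 mod 4 = 1, 128817 mod 4 = 1, so the flip contributes +1; sign now -1
(128817/13357): 128817 mod 13357 = 8604, so (128817/13357) = (8604/13357)
factor out 2^2: 8604 = 2^2·2151; with 13357 mod 8 = 5, (2/13357) = -1; sign now -1; continue with (2151/13357)
flip (2151/13357) -> (13357/2151): both odd, 2151 mod 4 = 3, 13357 mod 4 = 1, so the flip contributes +1; sign now -1
(13357/2151): 13357 mod 2151 = 451, so (13357/2151) = (451/2151)
flip (451/2151) -> (2151/451): both odd, 451 mod 4 = 3, 2151 mod 4 = 3, so the flip contributes -1; sign now +1
(2151/451): 2151 mod 451 = 347, so (2151/451) = (347/451)
flip (347/451) -> (451/347): both odd, 347 mod 4 = 3, 451 mod 4 = 3, so the flip contributes -1; sign now -1
(451/347): 451 mod 347 = 104, so (451/347) = (104/347)
factor out 2^3: 104 = 2^3·13; with 347 mod 8 = 3, (2/347) = -1; sign now +1; continue with (13/347)
flip (13/347) -> (347/13): both odd, 13 mod 4 = 1, 347 mod 4 = 3, so the flip contributes +1; sign now +1
(347/13): 347 mod 13 = 9, so (347/13) = (9/13)
flip (9/13) -> (13/9): both odd, 9 mod 4 = 1, 13 mod 4 = 1, so the flip contributes +1; sign now +1
(13/9): 13 mod 9 = 4, so (13/9) = (4/9)
factor out 2^2: 4 = 2^2·1; with 9 mod 8 = 1, (2/9) = +1; sign now +1; continue with (1/9)
reached (1/9) = 1, so the symbol is +1

1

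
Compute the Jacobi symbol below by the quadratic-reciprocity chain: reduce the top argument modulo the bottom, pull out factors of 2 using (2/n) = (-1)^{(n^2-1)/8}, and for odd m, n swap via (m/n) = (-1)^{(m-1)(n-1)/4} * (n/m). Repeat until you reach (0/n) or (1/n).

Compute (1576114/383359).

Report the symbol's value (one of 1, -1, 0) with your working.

(1576114/383359): 1576114 mod 383359 = 42678, so (1576114/383359) = (42678/383359)
factor out 2^1: 42678 = 2^1·21339; with 383359 mod 8 = 7, (2/383359) = +1; sign now +1; continue with (21339/383359)
flip (21339/383359) -> (383359/21339): both odd, 21339 mod 4 = 3, 383359 mod 4 = 3, so the flip contributes -1; sign now -1
(383359/21339): 383359 mod 21339 = 20596, so (383359/21339) = (20596/21339)
factor out 2^2: 20596 = 2^2·5149; with 21339 mod 8 = 3, (2/21339) = -1; sign now -1; continue with (5149/21339)
flip (5149/21339) -> (21339/5149): both odd, 5149 mod 4 = 1, 21339 mod 4 = 3, so the flip contributes +1; sign now -1
(21339/5149): 21339 mod 5149 = 743, so (21339/5149) = (743/5149)
flip (743/5149) -> (5149/743): both odd, 743 mod 4 = 3, 5149 mod 4 = 1, so the flip contributes +1; sign now -1
(5149/743): 5149 mod 743 = 691, so (5149/743) = (691/743)
flip (691/743) -> (743/691): both odd, 691 mod 4 = 3, 743 mod 4 = 3, so the flip contributes -1; sign now +1
(743/691): 743 mod 691 = 52, so (743/691) = (52/691)
factor out 2^2: 52 = 2^2·13; with 691 mod 8 = 3, (2/691) = -1; sign now +1; continue with (13/691)
flip (13/691) -> (691/13): both odd, 13 mod 4 = 1, 691 mod 4 = 3, so the flip contributes +1; sign now +1
(691/13): 691 mod 13 = 2, so (691/13) = (2/13)
factor out 2^1: 2 = 2^1·1; with 13 mod 8 = 5, (2/13) = -1; sign now -1; continue with (1/13)
reached (1/13) = 1, so the symbol is -1

-1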